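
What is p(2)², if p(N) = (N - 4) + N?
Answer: 0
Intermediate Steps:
p(N) = -4 + 2*N (p(N) = (-4 + N) + N = -4 + 2*N)
p(2)² = (-4 + 2*2)² = (-4 + 4)² = 0² = 0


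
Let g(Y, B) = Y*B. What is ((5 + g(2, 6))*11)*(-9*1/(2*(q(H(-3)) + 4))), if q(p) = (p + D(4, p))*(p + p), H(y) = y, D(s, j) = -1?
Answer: -1683/56 ≈ -30.054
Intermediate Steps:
g(Y, B) = B*Y
q(p) = 2*p*(-1 + p) (q(p) = (p - 1)*(p + p) = (-1 + p)*(2*p) = 2*p*(-1 + p))
((5 + g(2, 6))*11)*(-9*1/(2*(q(H(-3)) + 4))) = ((5 + 6*2)*11)*(-9*1/(2*(2*(-3)*(-1 - 3) + 4))) = ((5 + 12)*11)*(-9*1/(2*(2*(-3)*(-4) + 4))) = (17*11)*(-9*1/(2*(24 + 4))) = 187*(-9/(2*28)) = 187*(-9/56) = -1683/56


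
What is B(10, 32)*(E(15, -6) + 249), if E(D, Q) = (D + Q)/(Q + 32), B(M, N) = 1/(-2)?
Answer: -6483/52 ≈ -124.67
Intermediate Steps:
B(M, N) = -1/2
E(D, Q) = (D + Q)/(32 + Q)
B(10, 32)*(E(15, -6) + 249) = -((15 - 6)/(32 - 6) + 249)/2 = -(9/26 + 249)/2 = -1/2*6483/26 = -6483/52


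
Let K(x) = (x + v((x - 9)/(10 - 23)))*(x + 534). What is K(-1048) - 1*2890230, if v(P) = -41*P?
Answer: -8295036/13 ≈ -6.3808e+5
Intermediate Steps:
K(x) = (534 + x)*(-369/13 + 54*x/13) (K(x) = (x - 41*(x - 9)/(10 - 23))*(x + 534) = (x - 41*(-9 + x)/(-13))*(534 + x) = (x - 41*(-9 + x)*(-1)/13)*(534 + x) = (x - 41*(9/13 - x/13))*(534 + x) = (x + (-369/13 + 41*x/13))*(534 + x) = (-369/13 + 54*x/13)*(534 + x) = (534 + x)*(-369/13 + 54*x/13))
K(-1048) - 1*2890230 = (-197046/13 + (54/13)*(-1048)² + (28467/13)*(-1048)) - 1*2890230 = (-197046/13 + (54/13)*1098304 - 29833416/13) - 2890230 = (-197046/13 + 59308416/13 - 29833416/13) - 2890230 = 29277954/13 - 2890230 = -8295036/13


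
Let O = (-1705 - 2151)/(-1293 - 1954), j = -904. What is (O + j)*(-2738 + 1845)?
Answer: 2617768776/3247 ≈ 8.0621e+5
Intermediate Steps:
O = 3856/3247 (O = -3856/(-3247) = -3856*(-1/3247) = 3856/3247 ≈ 1.1876)
(O + j)*(-2738 + 1845) = (3856/3247 - 904)*(-2738 + 1845) = -2931432/3247*(-893) = 2617768776/3247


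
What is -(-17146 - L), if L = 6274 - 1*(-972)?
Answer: 24392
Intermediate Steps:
L = 7246 (L = 6274 + 972 = 7246)
-(-17146 - L) = -(-17146 - 1*7246) = -(-17146 - 7246) = -1*(-24392) = 24392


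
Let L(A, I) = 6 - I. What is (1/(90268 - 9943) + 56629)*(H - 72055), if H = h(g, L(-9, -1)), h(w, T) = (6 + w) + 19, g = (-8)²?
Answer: -327353502041516/80325 ≈ -4.0754e+9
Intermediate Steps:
g = 64
h(w, T) = 25 + w
H = 89 (H = 25 + 64 = 89)
(1/(90268 - 9943) + 56629)*(H - 72055) = (1/(90268 - 9943) + 56629)*(89 - 72055) = (1/80325 + 56629)*(-71966) = (4548724426/80325)*(-71966) = -327353502041516/80325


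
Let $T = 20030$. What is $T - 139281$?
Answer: $-119251$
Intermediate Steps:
$T - 139281 = 20030 - 139281 = -119251$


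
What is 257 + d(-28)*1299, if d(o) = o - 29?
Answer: -73786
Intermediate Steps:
d(o) = -29 + o
257 + d(-28)*1299 = 257 + (-29 - 28)*1299 = 257 - 57*1299 = 257 - 74043 = -73786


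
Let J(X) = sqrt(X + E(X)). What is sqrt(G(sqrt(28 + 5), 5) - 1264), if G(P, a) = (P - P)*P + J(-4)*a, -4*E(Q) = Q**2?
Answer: sqrt(-1264 + 10*I*sqrt(2)) ≈ 0.1989 + 35.553*I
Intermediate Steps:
E(Q) = -Q**2/4
J(X) = sqrt(X - X**2/4)
G(P, a) = 2*I*a*sqrt(2) (G(P, a) = (P - P)*P + (sqrt(-4*(4 - 1*(-4)))/2)*a = 0*P + (sqrt(-4*(4 + 4))/2)*a = 0 + (sqrt(-4*8)/2)*a = 0 + (sqrt(-32)/2)*a = 0 + ((4*I*sqrt(2))/2)*a = 0 + (2*I*sqrt(2))*a = 0 + 2*I*a*sqrt(2) = 2*I*a*sqrt(2))
sqrt(G(sqrt(28 + 5), 5) - 1264) = sqrt(2*I*5*sqrt(2) - 1264) = sqrt(10*I*sqrt(2) - 1264) = sqrt(-1264 + 10*I*sqrt(2))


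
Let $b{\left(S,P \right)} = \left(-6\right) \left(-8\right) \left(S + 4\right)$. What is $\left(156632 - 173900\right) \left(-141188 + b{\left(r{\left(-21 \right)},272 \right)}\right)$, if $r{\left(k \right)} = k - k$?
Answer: $2434718928$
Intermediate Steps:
$r{\left(k \right)} = 0$
$b{\left(S,P \right)} = 192 + 48 S$ ($b{\left(S,P \right)} = 48 \left(4 + S\right) = 192 + 48 S$)
$\left(156632 - 173900\right) \left(-141188 + b{\left(r{\left(-21 \right)},272 \right)}\right) = \left(156632 - 173900\right) \left(-141188 + \left(192 + 48 \cdot 0\right)\right) = - 17268 \left(-141188 + \left(192 + 0\right)\right) = - 17268 \left(-141188 + 192\right) = \left(-17268\right) \left(-140996\right) = 2434718928$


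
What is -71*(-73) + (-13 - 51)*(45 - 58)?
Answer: 6015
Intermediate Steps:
-71*(-73) + (-13 - 51)*(45 - 58) = 5183 - 64*(-13) = 5183 + 832 = 6015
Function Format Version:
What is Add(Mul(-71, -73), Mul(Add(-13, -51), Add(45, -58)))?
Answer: 6015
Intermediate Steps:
Add(Mul(-71, -73), Mul(Add(-13, -51), Add(45, -58))) = Add(5183, Mul(-64, -13)) = Add(5183, 832) = 6015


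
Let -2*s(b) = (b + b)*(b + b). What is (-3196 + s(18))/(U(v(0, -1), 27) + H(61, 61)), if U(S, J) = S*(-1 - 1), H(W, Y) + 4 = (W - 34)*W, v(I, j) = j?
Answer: -3844/1645 ≈ -2.3368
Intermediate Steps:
s(b) = -2*b² (s(b) = -(b + b)*(b + b)/2 = -2*b*2*b/2 = -2*b²)
H(W, Y) = -4 + W*(-34 + W) (H(W, Y) = -4 + (W - 34)*W = -4 + (-34 + W)*W = -4 + W*(-34 + W))
U(S, J) = -2*S (U(S, J) = S*(-2) = -2*S)
(-3196 + s(18))/(U(v(0, -1), 27) + H(61, 61)) = (-3196 - 2*18²)/(-2*(-1) + (-4 + 61² - 34*61)) = (-3196 - 2*324)/(2 + (-4 + 3721 - 2074)) = (-3196 - 648)/(2 + 1643) = -3844/1645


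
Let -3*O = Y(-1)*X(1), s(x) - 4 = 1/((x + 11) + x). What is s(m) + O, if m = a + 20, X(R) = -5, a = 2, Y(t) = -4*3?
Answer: -879/55 ≈ -15.982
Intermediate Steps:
Y(t) = -12
m = 22 (m = 2 + 20 = 22)
s(x) = 4 + 1/(11 + 2*x) (s(x) = 4 + 1/((x + 11) + x) = 4 + 1/((11 + x) + x) = 4 + 1/(11 + 2*x))
O = -20 (O = -(-4)*(-5) = -⅓*60 = -20)
s(m) + O = (45 + 8*22)/(11 + 2*22) - 20 = (45 + 176)/(11 + 44) - 20 = 221/55 - 20 = -879/55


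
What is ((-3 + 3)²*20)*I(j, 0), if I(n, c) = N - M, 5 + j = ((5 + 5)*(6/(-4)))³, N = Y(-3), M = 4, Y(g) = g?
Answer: 0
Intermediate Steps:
N = -3
j = -3380 (j = -5 + ((5 + 5)*(6/(-4)))³ = -5 + (10*(6*(-¼)))³ = -5 + (10*(-3/2))³ = -5 + (-15)³ = -5 - 3375 = -3380)
I(n, c) = -7 (I(n, c) = -3 - 1*4 = -3 - 4 = -7)
((-3 + 3)²*20)*I(j, 0) = ((-3 + 3)²*20)*(-7) = (0²*20)*(-7) = (0*20)*(-7) = 0*(-7) = 0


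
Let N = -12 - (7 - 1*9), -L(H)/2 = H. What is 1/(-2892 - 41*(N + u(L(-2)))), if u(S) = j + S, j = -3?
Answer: -1/2523 ≈ -0.00039635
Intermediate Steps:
L(H) = -2*H
u(S) = -3 + S
N = -10 (N = -12 - (7 - 9) = -12 - 1*(-2) = -12 + 2 = -10)
1/(-2892 - 41*(N + u(L(-2)))) = 1/(-2892 - 41*(-10 + (-3 - 2*(-2)))) = 1/(-2892 - 41*(-10 + (-3 + 4))) = 1/(-2892 - 41*(-10 + 1)) = 1/(-2892 - 41*(-9)) = 1/(-2892 + 369) = 1/(-2523) = -1/2523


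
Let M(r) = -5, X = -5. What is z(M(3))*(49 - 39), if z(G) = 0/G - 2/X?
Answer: 4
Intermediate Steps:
z(G) = ⅖ (z(G) = 0/G - 2/(-5) = 0 - 2*(-⅕) = 0 + ⅖ = ⅖)
z(M(3))*(49 - 39) = 2*(49 - 39)/5 = (⅖)*10 = 4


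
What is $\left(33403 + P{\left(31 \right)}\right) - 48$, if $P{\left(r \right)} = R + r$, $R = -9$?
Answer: $33377$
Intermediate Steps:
$P{\left(r \right)} = -9 + r$
$\left(33403 + P{\left(31 \right)}\right) - 48 = \left(33403 + \left(-9 + 31\right)\right) - 48 = \left(33403 + 22\right) - 48 = 33425 - 48 = 33377$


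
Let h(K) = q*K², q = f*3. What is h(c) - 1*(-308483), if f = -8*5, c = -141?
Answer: -2077237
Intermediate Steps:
f = -40
q = -120 (q = -40*3 = -120)
h(K) = -120*K²
h(c) - 1*(-308483) = -120*(-141)² - 1*(-308483) = -120*19881 + 308483 = -2385720 + 308483 = -2077237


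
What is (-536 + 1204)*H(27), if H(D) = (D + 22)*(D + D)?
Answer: 1767528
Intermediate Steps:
H(D) = 2*D*(22 + D) (H(D) = (22 + D)*(2*D) = 2*D*(22 + D))
(-536 + 1204)*H(27) = (-536 + 1204)*(2*27*(22 + 27)) = 668*(2*27*49) = 668*2646 = 1767528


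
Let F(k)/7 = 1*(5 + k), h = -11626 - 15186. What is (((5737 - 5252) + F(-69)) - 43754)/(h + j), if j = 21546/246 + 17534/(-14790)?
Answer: 13254775815/8103068342 ≈ 1.6358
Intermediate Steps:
h = -26812
j = 26195998/303195 (j = 21546*(1/246) + 17534*(-1/14790) = 3591/41 - 8767/7395 = 26195998/303195 ≈ 86.400)
F(k) = 35 + 7*k (F(k) = 7*(1*(5 + k)) = 7*(5 + k) = 35 + 7*k)
(((5737 - 5252) + F(-69)) - 43754)/(h + j) = (((5737 - 5252) + (35 + 7*(-69))) - 43754)/(-26812 + 26195998/303195) = ((485 + (35 - 483)) - 43754)/(-8103068342/303195) = ((485 - 448) - 43754)*(-303195/8103068342) = (37 - 43754)*(-303195/8103068342) = -43717*(-303195/8103068342) = 13254775815/8103068342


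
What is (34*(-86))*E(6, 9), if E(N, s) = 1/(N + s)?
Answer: -2924/15 ≈ -194.93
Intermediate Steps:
(34*(-86))*E(6, 9) = (34*(-86))/(6 + 9) = -2924/15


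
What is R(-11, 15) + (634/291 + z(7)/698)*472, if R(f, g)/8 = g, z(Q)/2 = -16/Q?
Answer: 814174792/710913 ≈ 1145.3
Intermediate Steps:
z(Q) = -32/Q (z(Q) = 2*(-16/Q) = -32/Q)
R(f, g) = 8*g
R(-11, 15) + (634/291 + z(7)/698)*472 = 8*15 + (634/291 - 32/7/698)*472 = 120 + (634*(1/291) - 32*⅐*(1/698))*472 = 120 + (634/291 - 32/7*1/698)*472 = 120 + (634/291 - 16/2443)*472 = 120 + (1544206/710913)*472 = 120 + 728865232/710913 = 814174792/710913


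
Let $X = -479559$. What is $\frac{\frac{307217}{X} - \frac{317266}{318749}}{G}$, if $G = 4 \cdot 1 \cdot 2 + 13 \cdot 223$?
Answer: $- \frac{250072877227}{444360972565737} \approx -0.00056277$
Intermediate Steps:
$G = 2907$ ($G = 4 \cdot 2 + 2899 = 8 + 2899 = 2907$)
$\frac{\frac{307217}{X} - \frac{317266}{318749}}{G} = \frac{\frac{307217}{-479559} - \frac{317266}{318749}}{2907} = \left(307217 \left(- \frac{1}{479559}\right) - \frac{317266}{318749}\right) \frac{1}{2907} = \left(- \frac{307217}{479559} - \frac{317266}{318749}\right) \frac{1}{2907} = \left(- \frac{250072877227}{152858951691}\right) \frac{1}{2907} = - \frac{250072877227}{444360972565737}$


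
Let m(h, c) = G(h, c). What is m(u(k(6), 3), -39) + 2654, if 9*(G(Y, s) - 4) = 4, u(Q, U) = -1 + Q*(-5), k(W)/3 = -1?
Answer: 23926/9 ≈ 2658.4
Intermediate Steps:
k(W) = -3 (k(W) = 3*(-1) = -3)
u(Q, U) = -1 - 5*Q
G(Y, s) = 40/9 (G(Y, s) = 4 + (1/9)*4 = 4 + 4/9 = 40/9)
m(h, c) = 40/9
m(u(k(6), 3), -39) + 2654 = 40/9 + 2654 = 23926/9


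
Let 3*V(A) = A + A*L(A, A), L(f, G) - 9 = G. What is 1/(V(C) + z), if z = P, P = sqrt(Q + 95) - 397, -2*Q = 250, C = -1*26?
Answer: -465/120179 - 9*I*sqrt(30)/600895 ≈ -0.0038692 - 8.2036e-5*I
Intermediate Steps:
L(f, G) = 9 + G
C = -26
Q = -125 (Q = -1/2*250 = -125)
V(A) = A/3 + A*(9 + A)/3 (V(A) = (A + A*(9 + A))/3 = A/3 + A*(9 + A)/3)
P = -397 + I*sqrt(30) (P = sqrt(-125 + 95) - 397 = sqrt(-30) - 397 = I*sqrt(30) - 397 = -397 + I*sqrt(30) ≈ -397.0 + 5.4772*I)
z = -397 + I*sqrt(30) ≈ -397.0 + 5.4772*I
1/(V(C) + z) = 1/((1/3)*(-26)*(10 - 26) + (-397 + I*sqrt(30))) = 1/((1/3)*(-26)*(-16) + (-397 + I*sqrt(30))) = 1/(416/3 + (-397 + I*sqrt(30))) = 1/(-775/3 + I*sqrt(30))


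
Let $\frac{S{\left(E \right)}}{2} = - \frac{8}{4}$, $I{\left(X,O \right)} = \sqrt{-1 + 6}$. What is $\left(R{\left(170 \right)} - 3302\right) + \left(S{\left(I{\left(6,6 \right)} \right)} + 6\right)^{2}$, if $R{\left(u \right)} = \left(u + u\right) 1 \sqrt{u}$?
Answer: $-3298 + 340 \sqrt{170} \approx 1135.1$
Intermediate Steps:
$I{\left(X,O \right)} = \sqrt{5}$
$S{\left(E \right)} = -4$ ($S{\left(E \right)} = 2 \left(- \frac{8}{4}\right) = 2 \left(\left(-8\right) \frac{1}{4}\right) = 2 \left(-2\right) = -4$)
$R{\left(u \right)} = 2 u^{\frac{3}{2}}$ ($R{\left(u \right)} = 2 u \sqrt{u} = 2 u^{\frac{3}{2}}$)
$\left(R{\left(170 \right)} - 3302\right) + \left(S{\left(I{\left(6,6 \right)} \right)} + 6\right)^{2} = \left(2 \cdot 170^{\frac{3}{2}} - 3302\right) + \left(-4 + 6\right)^{2} = \left(2 \cdot 170 \sqrt{170} - 3302\right) + 2^{2} = \left(340 \sqrt{170} - 3302\right) + 4 = \left(-3302 + 340 \sqrt{170}\right) + 4 = -3298 + 340 \sqrt{170}$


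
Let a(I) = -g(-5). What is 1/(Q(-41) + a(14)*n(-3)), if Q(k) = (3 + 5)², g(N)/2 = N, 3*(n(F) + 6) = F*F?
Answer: 1/34 ≈ 0.029412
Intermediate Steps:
n(F) = -6 + F²/3 (n(F) = -6 + (F*F)/3 = -6 + F²/3)
g(N) = 2*N
Q(k) = 64 (Q(k) = 8² = 64)
a(I) = 10 (a(I) = -2*(-5) = -1*(-10) = 10)
1/(Q(-41) + a(14)*n(-3)) = 1/(64 + 10*(-6 + (⅓)*(-3)²)) = 1/(64 + 10*(-6 + (⅓)*9)) = 1/(64 + 10*(-6 + 3)) = 1/(64 + 10*(-3)) = 1/(64 - 30) = 1/34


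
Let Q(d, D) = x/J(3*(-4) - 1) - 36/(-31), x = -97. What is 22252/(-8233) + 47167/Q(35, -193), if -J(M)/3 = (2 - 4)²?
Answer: 144380714264/28313287 ≈ 5099.4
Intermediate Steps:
J(M) = -12 (J(M) = -3*(2 - 4)² = -3*(-2)² = -3*4 = -12)
Q(d, D) = 3439/372 (Q(d, D) = -97/(-12) - 36/(-31) = -97*(-1/12) - 36*(-1/31) = 97/12 + 36/31 = 3439/372)
22252/(-8233) + 47167/Q(35, -193) = 22252/(-8233) + 47167/(3439/372) = 22252*(-1/8233) + 47167*(372/3439) = -22252/8233 + 17546124/3439 = 144380714264/28313287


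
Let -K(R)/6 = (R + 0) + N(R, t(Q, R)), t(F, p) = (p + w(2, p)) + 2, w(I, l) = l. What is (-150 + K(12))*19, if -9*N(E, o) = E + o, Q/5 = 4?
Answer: -11210/3 ≈ -3736.7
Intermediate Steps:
Q = 20 (Q = 5*4 = 20)
t(F, p) = 2 + 2*p (t(F, p) = (p + p) + 2 = 2*p + 2 = 2 + 2*p)
N(E, o) = -E/9 - o/9 (N(E, o) = -(E + o)/9 = -E/9 - o/9)
K(R) = 4/3 - 4*R (K(R) = -6*((R + 0) + (-R/9 - (2 + 2*R)/9)) = -6*(R + (-R/9 + (-2/9 - 2*R/9))) = -6*(R + (-2/9 - R/3)) = -6*(-2/9 + 2*R/3) = 4/3 - 4*R)
(-150 + K(12))*19 = (-150 + (4/3 - 4*12))*19 = (-150 + (4/3 - 48))*19 = (-150 - 140/3)*19 = -590/3*19 = -11210/3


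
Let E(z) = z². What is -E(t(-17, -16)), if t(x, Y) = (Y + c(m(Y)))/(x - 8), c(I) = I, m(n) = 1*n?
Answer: -1024/625 ≈ -1.6384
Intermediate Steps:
m(n) = n
t(x, Y) = 2*Y/(-8 + x) (t(x, Y) = (Y + Y)/(x - 8) = (2*Y)/(-8 + x) = 2*Y/(-8 + x))
-E(t(-17, -16)) = -(2*(-16)/(-8 - 17))² = -(2*(-16)/(-25))² = -(2*(-16)*(-1/25))² = -(32/25)² = -1*1024/625 = -1024/625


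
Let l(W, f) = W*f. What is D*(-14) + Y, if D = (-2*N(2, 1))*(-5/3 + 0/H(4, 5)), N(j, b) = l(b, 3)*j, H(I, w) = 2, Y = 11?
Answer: -269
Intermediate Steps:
N(j, b) = 3*b*j (N(j, b) = (b*3)*j = (3*b)*j = 3*b*j)
D = 20 (D = (-6*2)*(-5/3 + 0/2) = (-2*6)*(-5*⅓ + 0*(½)) = -12*(-5/3 + 0) = -12*(-5/3) = 20)
D*(-14) + Y = 20*(-14) + 11 = -280 + 11 = -269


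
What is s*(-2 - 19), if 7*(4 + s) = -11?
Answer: 117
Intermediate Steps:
s = -39/7 (s = -4 + (⅐)*(-11) = -4 - 11/7 = -39/7 ≈ -5.5714)
s*(-2 - 19) = -39*(-2 - 19)/7 = -39/7*(-21) = 117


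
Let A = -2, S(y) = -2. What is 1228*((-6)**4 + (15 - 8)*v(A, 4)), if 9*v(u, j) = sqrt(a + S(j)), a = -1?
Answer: 1591488 + 8596*I*sqrt(3)/9 ≈ 1.5915e+6 + 1654.3*I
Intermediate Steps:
v(u, j) = I*sqrt(3)/9 (v(u, j) = sqrt(-1 - 2)/9 = sqrt(-3)/9 = (I*sqrt(3))/9 = I*sqrt(3)/9)
1228*((-6)**4 + (15 - 8)*v(A, 4)) = 1228*((-6)**4 + (15 - 8)*(I*sqrt(3)/9)) = 1228*(1296 + 7*(I*sqrt(3)/9)) = 1228*(1296 + 7*I*sqrt(3)/9) = 1591488 + 8596*I*sqrt(3)/9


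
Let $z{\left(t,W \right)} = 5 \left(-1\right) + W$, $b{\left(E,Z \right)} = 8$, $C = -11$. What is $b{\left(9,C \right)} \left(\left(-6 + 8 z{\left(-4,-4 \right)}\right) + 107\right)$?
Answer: $232$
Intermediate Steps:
$z{\left(t,W \right)} = -5 + W$
$b{\left(9,C \right)} \left(\left(-6 + 8 z{\left(-4,-4 \right)}\right) + 107\right) = 8 \left(\left(-6 + 8 \left(-5 - 4\right)\right) + 107\right) = 8 \left(\left(-6 + 8 \left(-9\right)\right) + 107\right) = 8 \left(\left(-6 - 72\right) + 107\right) = 8 \left(-78 + 107\right) = 8 \cdot 29 = 232$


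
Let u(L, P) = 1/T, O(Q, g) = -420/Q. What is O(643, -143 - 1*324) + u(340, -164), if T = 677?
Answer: -283697/435311 ≈ -0.65171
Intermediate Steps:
u(L, P) = 1/677
O(643, -143 - 1*324) + u(340, -164) = -420/643 + 1/677 = -283697/435311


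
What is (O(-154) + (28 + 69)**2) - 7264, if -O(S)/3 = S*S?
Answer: -69003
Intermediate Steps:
O(S) = -3*S**2 (O(S) = -3*S*S = -3*S**2)
(O(-154) + (28 + 69)**2) - 7264 = (-3*(-154)**2 + (28 + 69)**2) - 7264 = (-3*23716 + 97**2) - 7264 = (-71148 + 9409) - 7264 = -61739 - 7264 = -69003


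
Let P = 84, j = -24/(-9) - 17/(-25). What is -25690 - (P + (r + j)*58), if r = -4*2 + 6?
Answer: -1938908/75 ≈ -25852.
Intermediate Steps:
j = 251/75 (j = -24*(-1/9) - 17*(-1/25) = 8/3 + 17/25 = 251/75 ≈ 3.3467)
r = -2 (r = -8 + 6 = -2)
-25690 - (P + (r + j)*58) = -25690 - (84 + (-2 + 251/75)*58) = -25690 - (84 + (101/75)*58) = -25690 - (84 + 5858/75) = -25690 - 1*12158/75 = -25690 - 12158/75 = -1938908/75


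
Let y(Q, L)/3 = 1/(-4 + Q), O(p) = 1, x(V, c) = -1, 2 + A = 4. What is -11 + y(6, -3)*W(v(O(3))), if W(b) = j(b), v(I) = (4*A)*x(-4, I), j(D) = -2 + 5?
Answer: -13/2 ≈ -6.5000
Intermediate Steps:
A = 2 (A = -2 + 4 = 2)
j(D) = 3
y(Q, L) = 3/(-4 + Q)
v(I) = -8 (v(I) = (4*2)*(-1) = 8*(-1) = -8)
W(b) = 3
-11 + y(6, -3)*W(v(O(3))) = -11 + (3/(-4 + 6))*3 = -11 + (3/2)*3 = -11 + 9/2 = -13/2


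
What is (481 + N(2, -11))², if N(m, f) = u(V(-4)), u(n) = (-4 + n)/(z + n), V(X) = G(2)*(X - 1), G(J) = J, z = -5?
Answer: 52258441/225 ≈ 2.3226e+5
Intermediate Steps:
V(X) = -2 + 2*X (V(X) = 2*(X - 1) = 2*(-1 + X) = -2 + 2*X)
u(n) = (-4 + n)/(-5 + n)
N(m, f) = 14/15 (N(m, f) = (-4 + (-2 + 2*(-4)))/(-5 + (-2 + 2*(-4))) = (-4 + (-2 - 8))/(-5 + (-2 - 8)) = (-4 - 10)/(-5 - 10) = -14/(-15) = -1/15*(-14) = 14/15)
(481 + N(2, -11))² = (481 + 14/15)² = (7229/15)² = 52258441/225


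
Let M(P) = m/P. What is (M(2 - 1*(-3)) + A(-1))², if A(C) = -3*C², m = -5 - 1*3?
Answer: 529/25 ≈ 21.160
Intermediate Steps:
m = -8 (m = -5 - 3 = -8)
M(P) = -8/P
(M(2 - 1*(-3)) + A(-1))² = (-8/(2 - 1*(-3)) - 3*(-1)²)² = (-8/(2 + 3) - 3*1)² = (-8/5 - 3)² = (-23/5)² = 529/25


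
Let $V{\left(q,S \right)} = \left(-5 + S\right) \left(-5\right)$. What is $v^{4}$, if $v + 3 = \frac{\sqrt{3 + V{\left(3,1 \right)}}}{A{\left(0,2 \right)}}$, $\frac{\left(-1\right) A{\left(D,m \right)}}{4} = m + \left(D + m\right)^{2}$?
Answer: $\frac{\left(72 + \sqrt{23}\right)^{4}}{331776} \approx 104.83$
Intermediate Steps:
$A{\left(D,m \right)} = - 4 m - 4 \left(D + m\right)^{2}$ ($A{\left(D,m \right)} = - 4 \left(m + \left(D + m\right)^{2}\right) = - 4 m - 4 \left(D + m\right)^{2}$)
$V{\left(q,S \right)} = 25 - 5 S$
$v = -3 - \frac{\sqrt{23}}{24}$ ($v = -3 + \frac{\sqrt{3 + \left(25 - 5\right)}}{\left(-4\right) 2 - 4 \left(0 + 2\right)^{2}} = -3 + \frac{\sqrt{3 + \left(25 - 5\right)}}{-8 - 4 \cdot 2^{2}} = -3 + \frac{\sqrt{3 + 20}}{-8 - 16} = -3 + \frac{\sqrt{23}}{-8 - 16} = -3 + \frac{\sqrt{23}}{-24} = -3 + \sqrt{23} \left(- \frac{1}{24}\right) = -3 - \frac{\sqrt{23}}{24} \approx -3.1998$)
$v^{4} = \left(-3 - \frac{\sqrt{23}}{24}\right)^{4}$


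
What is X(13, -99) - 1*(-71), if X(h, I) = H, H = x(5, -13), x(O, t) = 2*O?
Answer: 81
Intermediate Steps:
H = 10 (H = 2*5 = 10)
X(h, I) = 10
X(13, -99) - 1*(-71) = 10 - 1*(-71) = 10 + 71 = 81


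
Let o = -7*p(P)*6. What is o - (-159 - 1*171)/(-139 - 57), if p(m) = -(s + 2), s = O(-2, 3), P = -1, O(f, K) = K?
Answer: 20415/98 ≈ 208.32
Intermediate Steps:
s = 3
p(m) = -5 (p(m) = -(3 + 2) = -1*5 = -5)
o = 210 (o = -7*(-5)*6 = 35*6 = 210)
o - (-159 - 1*171)/(-139 - 57) = 210 - (-159 - 1*171)/(-139 - 57) = 210 - (-159 - 171)/(-196) = 210 - (-330)*(-1)/196 = 210 - 1*165/98 = 210 - 165/98 = 20415/98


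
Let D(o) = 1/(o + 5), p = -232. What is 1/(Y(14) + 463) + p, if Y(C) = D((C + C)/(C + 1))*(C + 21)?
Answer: -11185545/48214 ≈ -232.00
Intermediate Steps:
D(o) = 1/(5 + o)
Y(C) = (21 + C)/(5 + 2*C/(1 + C)) (Y(C) = (C + 21)/(5 + (C + C)/(C + 1)) = (21 + C)/(5 + (2*C)/(1 + C)) = (21 + C)/(5 + 2*C/(1 + C)))
1/(Y(14) + 463) + p = 1/((1 + 14)*(21 + 14)/(5 + 7*14) + 463) - 232 = 1/(15*35/(5 + 98) + 463) - 232 = 1/(15*35/103 + 463) - 232 = 1/((1/103)*15*35 + 463) - 232 = 1/(525/103 + 463) - 232 = 1/(48214/103) - 232 = 103/48214 - 232 = -11185545/48214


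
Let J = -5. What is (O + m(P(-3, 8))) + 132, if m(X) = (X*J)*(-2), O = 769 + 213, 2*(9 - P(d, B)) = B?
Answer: 1164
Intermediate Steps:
P(d, B) = 9 - B/2
O = 982
m(X) = 10*X (m(X) = (X*(-5))*(-2) = -5*X*(-2) = 10*X)
(O + m(P(-3, 8))) + 132 = (982 + 10*(9 - ½*8)) + 132 = (982 + 10*(9 - 4)) + 132 = (982 + 10*5) + 132 = (982 + 50) + 132 = 1032 + 132 = 1164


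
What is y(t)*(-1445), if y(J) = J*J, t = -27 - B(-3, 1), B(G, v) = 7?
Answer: -1670420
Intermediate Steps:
t = -34 (t = -27 - 1*7 = -27 - 7 = -34)
y(J) = J**2
y(t)*(-1445) = (-34)**2*(-1445) = 1156*(-1445) = -1670420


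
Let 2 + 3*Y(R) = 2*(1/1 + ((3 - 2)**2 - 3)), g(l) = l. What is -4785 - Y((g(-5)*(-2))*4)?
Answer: -14351/3 ≈ -4783.7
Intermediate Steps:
Y(R) = -4/3 (Y(R) = -2/3 + (2*(1/1 + ((3 - 2)**2 - 3)))/3 = -2/3 + (2*(1 + (1**2 - 3)))/3 = -2/3 + (2*(1 + (1 - 3)))/3 = -2/3 + (2*(1 - 2))/3 = -2/3 + (2*(-1))/3 = -2/3 + (1/3)*(-2) = -2/3 - 2/3 = -4/3)
-4785 - Y((g(-5)*(-2))*4) = -4785 - 1*(-4/3) = -4785 + 4/3 = -14351/3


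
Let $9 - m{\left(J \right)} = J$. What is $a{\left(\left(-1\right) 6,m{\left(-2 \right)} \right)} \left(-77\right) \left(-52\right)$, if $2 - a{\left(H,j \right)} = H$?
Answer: $32032$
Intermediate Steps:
$m{\left(J \right)} = 9 - J$
$a{\left(H,j \right)} = 2 - H$
$a{\left(\left(-1\right) 6,m{\left(-2 \right)} \right)} \left(-77\right) \left(-52\right) = \left(2 - \left(-1\right) 6\right) \left(-77\right) \left(-52\right) = \left(2 - -6\right) \left(-77\right) \left(-52\right) = \left(2 + 6\right) \left(-77\right) \left(-52\right) = 8 \left(-77\right) \left(-52\right) = \left(-616\right) \left(-52\right) = 32032$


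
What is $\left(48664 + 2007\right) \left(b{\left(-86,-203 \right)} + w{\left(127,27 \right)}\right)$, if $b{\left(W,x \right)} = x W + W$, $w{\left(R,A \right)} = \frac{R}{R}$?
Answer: $880307283$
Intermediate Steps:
$w{\left(R,A \right)} = 1$
$b{\left(W,x \right)} = W + W x$ ($b{\left(W,x \right)} = W x + W = W + W x$)
$\left(48664 + 2007\right) \left(b{\left(-86,-203 \right)} + w{\left(127,27 \right)}\right) = \left(48664 + 2007\right) \left(- 86 \left(1 - 203\right) + 1\right) = 50671 \left(\left(-86\right) \left(-202\right) + 1\right) = 50671 \left(17372 + 1\right) = 50671 \cdot 17373 = 880307283$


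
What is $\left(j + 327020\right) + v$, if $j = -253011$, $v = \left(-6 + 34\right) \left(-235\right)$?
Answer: $67429$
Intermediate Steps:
$v = -6580$ ($v = 28 \left(-235\right) = -6580$)
$\left(j + 327020\right) + v = \left(-253011 + 327020\right) - 6580 = 74009 - 6580 = 67429$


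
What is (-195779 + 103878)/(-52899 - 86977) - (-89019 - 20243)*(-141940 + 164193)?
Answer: 340095525628437/139876 ≈ 2.4314e+9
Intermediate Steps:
(-195779 + 103878)/(-52899 - 86977) - (-89019 - 20243)*(-141940 + 164193) = -91901/(-139876) - (-109262)*22253 = -91901*(-1/139876) - 1*(-2431407286) = 91901/139876 + 2431407286 = 340095525628437/139876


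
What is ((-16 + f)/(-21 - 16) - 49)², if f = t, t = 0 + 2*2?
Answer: 3243601/1369 ≈ 2369.3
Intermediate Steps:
t = 4 (t = 0 + 4 = 4)
f = 4
((-16 + f)/(-21 - 16) - 49)² = ((-16 + 4)/(-21 - 16) - 49)² = (-12/(-37) - 49)² = (-12*(-1/37) - 49)² = (12/37 - 49)² = (-1801/37)² = 3243601/1369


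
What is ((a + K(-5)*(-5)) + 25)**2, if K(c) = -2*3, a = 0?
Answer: 3025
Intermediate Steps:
K(c) = -6
((a + K(-5)*(-5)) + 25)**2 = ((0 - 6*(-5)) + 25)**2 = ((0 + 30) + 25)**2 = (30 + 25)**2 = 55**2 = 3025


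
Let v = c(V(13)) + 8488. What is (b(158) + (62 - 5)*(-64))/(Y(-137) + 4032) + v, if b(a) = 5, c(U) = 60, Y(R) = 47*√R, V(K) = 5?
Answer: 141537259460/16559657 + 171221*I*√137/16559657 ≈ 8547.1 + 0.12102*I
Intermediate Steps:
v = 8548 (v = 60 + 8488 = 8548)
(b(158) + (62 - 5)*(-64))/(Y(-137) + 4032) + v = (5 + (62 - 5)*(-64))/(47*√(-137) + 4032) + 8548 = (5 + 57*(-64))/(47*(I*√137) + 4032) + 8548 = (5 - 3648)/(47*I*√137 + 4032) + 8548 = -3643/(4032 + 47*I*√137) + 8548 = 8548 - 3643/(4032 + 47*I*√137)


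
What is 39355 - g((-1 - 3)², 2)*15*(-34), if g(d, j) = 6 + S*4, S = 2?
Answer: 46495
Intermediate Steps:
g(d, j) = 14 (g(d, j) = 6 + 2*4 = 6 + 8 = 14)
39355 - g((-1 - 3)², 2)*15*(-34) = 39355 - 14*15*(-34) = 39355 - 210*(-34) = 39355 - 1*(-7140) = 39355 + 7140 = 46495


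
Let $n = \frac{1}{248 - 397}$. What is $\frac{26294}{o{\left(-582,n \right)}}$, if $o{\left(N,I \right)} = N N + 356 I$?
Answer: $\frac{1958903}{25234760} \approx 0.077627$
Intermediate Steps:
$n = - \frac{1}{149}$ ($n = \frac{1}{-149} = - \frac{1}{149} \approx -0.0067114$)
$o{\left(N,I \right)} = N^{2} + 356 I$
$\frac{26294}{o{\left(-582,n \right)}} = \frac{26294}{\left(-582\right)^{2} + 356 \left(- \frac{1}{149}\right)} = \frac{26294}{338724 - \frac{356}{149}} = \frac{26294}{\frac{50469520}{149}} = 26294 \cdot \frac{149}{50469520} = \frac{1958903}{25234760}$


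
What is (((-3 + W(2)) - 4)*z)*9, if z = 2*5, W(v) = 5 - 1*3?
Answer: -450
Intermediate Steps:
W(v) = 2 (W(v) = 5 - 3 = 2)
z = 10
(((-3 + W(2)) - 4)*z)*9 = (((-3 + 2) - 4)*10)*9 = ((-1 - 4)*10)*9 = -5*10*9 = -50*9 = -450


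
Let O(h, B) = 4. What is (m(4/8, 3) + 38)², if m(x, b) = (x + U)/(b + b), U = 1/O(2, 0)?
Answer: 93025/64 ≈ 1453.5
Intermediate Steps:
U = ¼ (U = 1/4 = ¼ ≈ 0.25000)
m(x, b) = (¼ + x)/(2*b) (m(x, b) = (x + ¼)/(b + b) = (¼ + x)/((2*b)) = (¼ + x)*(1/(2*b)) = (¼ + x)/(2*b))
(m(4/8, 3) + 38)² = ((⅛)*(1 + 4*(4/8))/3 + 38)² = ((⅛)*(⅓)*(1 + 4*(4*(⅛))) + 38)² = ((⅛)*(⅓)*(1 + 4*(½)) + 38)² = ((⅛)*(⅓)*(1 + 2) + 38)² = ((⅛)*(⅓)*3 + 38)² = (⅛ + 38)² = (305/8)² = 93025/64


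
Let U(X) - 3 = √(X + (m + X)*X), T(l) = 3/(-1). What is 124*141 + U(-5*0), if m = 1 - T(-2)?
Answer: 17487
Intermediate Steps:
T(l) = -3 (T(l) = 3*(-1) = -3)
m = 4 (m = 1 - 1*(-3) = 1 + 3 = 4)
U(X) = 3 + √(X + X*(4 + X)) (U(X) = 3 + √(X + (4 + X)*X) = 3 + √(X + X*(4 + X)))
124*141 + U(-5*0) = 124*141 + (3 + √((-5*0)*(5 - 5*0))) = 17484 + (3 + √(0*(5 + 0))) = 17484 + (3 + √(0*5)) = 17484 + (3 + √0) = 17484 + (3 + 0) = 17484 + 3 = 17487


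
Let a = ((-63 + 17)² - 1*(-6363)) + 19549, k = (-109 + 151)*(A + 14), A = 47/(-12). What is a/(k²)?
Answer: 208/1331 ≈ 0.15627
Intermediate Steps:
A = -47/12 (A = 47*(-1/12) = -47/12 ≈ -3.9167)
k = 847/2 (k = (-109 + 151)*(-47/12 + 14) = 42*(121/12) = 847/2 ≈ 423.50)
a = 28028 (a = ((-46)² + 6363) + 19549 = (2116 + 6363) + 19549 = 8479 + 19549 = 28028)
a/(k²) = 28028/((847/2)²) = 28028/(717409/4) = 28028*(4/717409) = 208/1331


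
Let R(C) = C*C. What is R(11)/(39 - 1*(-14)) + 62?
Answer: 3407/53 ≈ 64.283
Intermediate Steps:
R(C) = C²
R(11)/(39 - 1*(-14)) + 62 = 11²/(39 - 1*(-14)) + 62 = 121/(39 + 14) + 62 = 121/53 + 62 = 3407/53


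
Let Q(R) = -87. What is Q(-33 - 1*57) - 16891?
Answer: -16978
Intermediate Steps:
Q(-33 - 1*57) - 16891 = -87 - 16891 = -16978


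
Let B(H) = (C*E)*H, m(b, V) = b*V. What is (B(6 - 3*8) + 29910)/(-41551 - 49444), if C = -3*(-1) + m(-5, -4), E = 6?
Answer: -27426/90995 ≈ -0.30140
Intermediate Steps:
m(b, V) = V*b
C = 23 (C = -3*(-1) - 4*(-5) = 3 + 20 = 23)
B(H) = 138*H (B(H) = (23*6)*H = 138*H)
(B(6 - 3*8) + 29910)/(-41551 - 49444) = (138*(6 - 3*8) + 29910)/(-41551 - 49444) = (138*(6 - 24) + 29910)/(-90995) = (138*(-18) + 29910)*(-1/90995) = (-2484 + 29910)*(-1/90995) = 27426*(-1/90995) = -27426/90995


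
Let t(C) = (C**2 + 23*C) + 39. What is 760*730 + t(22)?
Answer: 555829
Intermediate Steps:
t(C) = 39 + C**2 + 23*C
760*730 + t(22) = 760*730 + (39 + 22**2 + 23*22) = 554800 + (39 + 484 + 506) = 554800 + 1029 = 555829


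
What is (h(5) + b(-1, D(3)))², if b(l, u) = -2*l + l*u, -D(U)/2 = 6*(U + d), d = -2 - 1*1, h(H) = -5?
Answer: 9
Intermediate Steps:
d = -3 (d = -2 - 1 = -3)
D(U) = 36 - 12*U (D(U) = -12*(U - 3) = -12*(-3 + U) = -2*(-18 + 6*U) = 36 - 12*U)
(h(5) + b(-1, D(3)))² = (-5 - (-2 + (36 - 12*3)))² = (-5 - (-2 + (36 - 36)))² = (-5 - (-2 + 0))² = (-5 - 1*(-2))² = (-5 + 2)² = (-3)² = 9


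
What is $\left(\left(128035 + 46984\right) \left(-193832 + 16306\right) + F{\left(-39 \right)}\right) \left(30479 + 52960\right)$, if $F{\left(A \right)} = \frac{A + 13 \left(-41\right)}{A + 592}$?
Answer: $- \frac{1433644218428317506}{553} \approx -2.5925 \cdot 10^{15}$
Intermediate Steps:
$F{\left(A \right)} = \frac{-533 + A}{592 + A}$ ($F{\left(A \right)} = \frac{A - 533}{592 + A} = \frac{-533 + A}{592 + A}$)
$\left(\left(128035 + 46984\right) \left(-193832 + 16306\right) + F{\left(-39 \right)}\right) \left(30479 + 52960\right) = \left(\left(128035 + 46984\right) \left(-193832 + 16306\right) + \frac{-533 - 39}{592 - 39}\right) \left(30479 + 52960\right) = \left(175019 \left(-177526\right) + \frac{1}{553} \left(-572\right)\right) 83439 = \left(-31070422994 + \frac{1}{553} \left(-572\right)\right) 83439 = \left(-31070422994 - \frac{572}{553}\right) 83439 = \left(- \frac{17181943916254}{553}\right) 83439 = - \frac{1433644218428317506}{553}$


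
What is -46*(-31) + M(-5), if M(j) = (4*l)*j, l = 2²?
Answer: 1346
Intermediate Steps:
l = 4
M(j) = 16*j (M(j) = (4*4)*j = 16*j)
-46*(-31) + M(-5) = -46*(-31) + 16*(-5) = 1426 - 80 = 1346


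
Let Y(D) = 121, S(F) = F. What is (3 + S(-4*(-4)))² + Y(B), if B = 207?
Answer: 482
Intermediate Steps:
(3 + S(-4*(-4)))² + Y(B) = (3 - 4*(-4))² + 121 = (3 + 16)² + 121 = 19² + 121 = 361 + 121 = 482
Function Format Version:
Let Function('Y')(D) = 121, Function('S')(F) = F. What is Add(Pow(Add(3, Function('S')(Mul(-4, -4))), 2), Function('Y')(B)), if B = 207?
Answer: 482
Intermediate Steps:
Add(Pow(Add(3, Function('S')(Mul(-4, -4))), 2), Function('Y')(B)) = Add(Pow(Add(3, Mul(-4, -4)), 2), 121) = Add(Pow(Add(3, 16), 2), 121) = Add(Pow(19, 2), 121) = Add(361, 121) = 482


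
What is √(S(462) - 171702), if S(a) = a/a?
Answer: I*√171701 ≈ 414.37*I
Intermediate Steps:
S(a) = 1
√(S(462) - 171702) = √(1 - 171702) = √(-171701) = I*√171701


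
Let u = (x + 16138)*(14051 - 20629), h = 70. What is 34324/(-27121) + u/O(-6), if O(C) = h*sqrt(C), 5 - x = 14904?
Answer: -34324/27121 + 194051*I*sqrt(6)/10 ≈ -1.2656 + 47533.0*I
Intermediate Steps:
x = -14899 (x = 5 - 1*14904 = 5 - 14904 = -14899)
u = -8150142 (u = (-14899 + 16138)*(14051 - 20629) = 1239*(-6578) = -8150142)
O(C) = 70*sqrt(C)
34324/(-27121) + u/O(-6) = 34324/(-27121) - 8150142*(-I*sqrt(6)/420) = 34324*(-1/27121) - 8150142*(-I*sqrt(6)/420) = -34324/27121 - 8150142*(-I*sqrt(6)/420) = -34324/27121 - (-194051)*I*sqrt(6)/10 = -34324/27121 + 194051*I*sqrt(6)/10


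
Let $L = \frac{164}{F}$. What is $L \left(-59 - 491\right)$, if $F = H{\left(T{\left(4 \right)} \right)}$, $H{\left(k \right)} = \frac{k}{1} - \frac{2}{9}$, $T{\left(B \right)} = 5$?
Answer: $- \frac{811800}{43} \approx -18879.0$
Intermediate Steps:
$H{\left(k \right)} = - \frac{2}{9} + k$ ($H{\left(k \right)} = k 1 - \frac{2}{9} = k - \frac{2}{9} = - \frac{2}{9} + k$)
$F = \frac{43}{9}$ ($F = - \frac{2}{9} + 5 = \frac{43}{9} \approx 4.7778$)
$L = \frac{1476}{43}$ ($L = \frac{164}{\frac{43}{9}} = 164 \cdot \frac{9}{43} = \frac{1476}{43} \approx 34.326$)
$L \left(-59 - 491\right) = \frac{1476 \left(-59 - 491\right)}{43} = \frac{1476}{43} \left(-550\right) = - \frac{811800}{43}$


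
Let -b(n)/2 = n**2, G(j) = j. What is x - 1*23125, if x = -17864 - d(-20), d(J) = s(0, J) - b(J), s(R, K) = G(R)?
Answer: -41789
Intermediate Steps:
s(R, K) = R
b(n) = -2*n**2
d(J) = 2*J**2 (d(J) = 0 - (-2)*J**2 = 0 + 2*J**2 = 2*J**2)
x = -18664 (x = -17864 - 2*(-20)**2 = -17864 - 2*400 = -17864 - 1*800 = -17864 - 800 = -18664)
x - 1*23125 = -18664 - 1*23125 = -18664 - 23125 = -41789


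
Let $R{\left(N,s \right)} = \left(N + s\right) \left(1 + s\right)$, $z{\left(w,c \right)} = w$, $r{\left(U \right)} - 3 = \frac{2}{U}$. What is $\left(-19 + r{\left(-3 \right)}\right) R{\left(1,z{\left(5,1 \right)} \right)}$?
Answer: $-600$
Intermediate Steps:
$r{\left(U \right)} = 3 + \frac{2}{U}$
$R{\left(N,s \right)} = \left(1 + s\right) \left(N + s\right)$
$\left(-19 + r{\left(-3 \right)}\right) R{\left(1,z{\left(5,1 \right)} \right)} = \left(-19 + \left(3 + \frac{2}{-3}\right)\right) \left(1 + 5 + 5^{2} + 1 \cdot 5\right) = \left(-19 + \left(3 + 2 \left(- \frac{1}{3}\right)\right)\right) \left(1 + 5 + 25 + 5\right) = \left(-19 + \left(3 - \frac{2}{3}\right)\right) 36 = \left(-19 + \frac{7}{3}\right) 36 = \left(- \frac{50}{3}\right) 36 = -600$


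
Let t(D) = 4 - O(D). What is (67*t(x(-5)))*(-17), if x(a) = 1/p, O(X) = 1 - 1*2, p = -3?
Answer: -5695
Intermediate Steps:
O(X) = -1 (O(X) = 1 - 2 = -1)
x(a) = -1/3 (x(a) = 1/(-3) = -1/3)
t(D) = 5 (t(D) = 4 - 1*(-1) = 4 + 1 = 5)
(67*t(x(-5)))*(-17) = (67*5)*(-17) = 335*(-17) = -5695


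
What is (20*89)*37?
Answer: 65860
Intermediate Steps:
(20*89)*37 = 1780*37 = 65860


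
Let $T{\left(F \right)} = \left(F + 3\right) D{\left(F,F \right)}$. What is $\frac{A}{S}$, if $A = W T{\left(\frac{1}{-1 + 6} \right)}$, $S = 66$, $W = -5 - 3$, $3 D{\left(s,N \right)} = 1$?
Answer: $- \frac{64}{495} \approx -0.12929$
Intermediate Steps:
$D{\left(s,N \right)} = \frac{1}{3}$ ($D{\left(s,N \right)} = \frac{1}{3} \cdot 1 = \frac{1}{3}$)
$W = -8$
$T{\left(F \right)} = 1 + \frac{F}{3}$ ($T{\left(F \right)} = \left(F + 3\right) \frac{1}{3} = \left(3 + F\right) \frac{1}{3} = 1 + \frac{F}{3}$)
$A = - \frac{128}{15}$ ($A = - 8 \left(1 + \frac{1}{3 \left(-1 + 6\right)}\right) = - 8 \left(1 + \frac{1}{3 \cdot 5}\right) = - 8 \left(1 + \frac{1}{3} \cdot \frac{1}{5}\right) = - 8 \left(1 + \frac{1}{15}\right) = \left(-8\right) \frac{16}{15} = - \frac{128}{15} \approx -8.5333$)
$\frac{A}{S} = - \frac{128}{15 \cdot 66} = \left(- \frac{128}{15}\right) \frac{1}{66} = - \frac{64}{495}$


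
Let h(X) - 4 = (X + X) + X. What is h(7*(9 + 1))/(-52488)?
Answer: -107/26244 ≈ -0.0040771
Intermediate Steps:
h(X) = 4 + 3*X (h(X) = 4 + ((X + X) + X) = 4 + (2*X + X) = 4 + 3*X)
h(7*(9 + 1))/(-52488) = (4 + 3*(7*(9 + 1)))/(-52488) = (4 + 3*(7*10))*(-1/52488) = (4 + 3*70)*(-1/52488) = (4 + 210)*(-1/52488) = 214*(-1/52488) = -107/26244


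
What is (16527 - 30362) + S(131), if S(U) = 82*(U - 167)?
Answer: -16787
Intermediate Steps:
S(U) = -13694 + 82*U (S(U) = 82*(-167 + U) = -13694 + 82*U)
(16527 - 30362) + S(131) = (16527 - 30362) + (-13694 + 82*131) = -13835 + (-13694 + 10742) = -13835 - 2952 = -16787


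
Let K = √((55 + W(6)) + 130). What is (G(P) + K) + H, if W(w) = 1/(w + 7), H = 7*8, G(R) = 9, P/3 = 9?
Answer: 65 + √31278/13 ≈ 78.604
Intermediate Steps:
P = 27 (P = 3*9 = 27)
H = 56
W(w) = 1/(7 + w)
K = √31278/13 (K = √((55 + 1/(7 + 6)) + 130) = √((55 + 1/13) + 130) = √(716/13 + 130) = √(2406/13) = √31278/13 ≈ 13.604)
(G(P) + K) + H = (9 + √31278/13) + 56 = 65 + √31278/13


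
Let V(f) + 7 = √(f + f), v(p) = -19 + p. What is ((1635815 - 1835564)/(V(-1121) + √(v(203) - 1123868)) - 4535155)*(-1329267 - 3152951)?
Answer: 4482218*(4535155*√2242 + 9070310*√280921 + 31546336*I)/(√2242 + 2*√280921 + 7*I) ≈ 2.0328e+13 - 8.0846e+8*I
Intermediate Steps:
V(f) = -7 + √2*√f (V(f) = -7 + √(f + f) = -7 + √(2*f) = -7 + √2*√f)
((1635815 - 1835564)/(V(-1121) + √(v(203) - 1123868)) - 4535155)*(-1329267 - 3152951) = ((1635815 - 1835564)/((-7 + √2*√(-1121)) + √((-19 + 203) - 1123868)) - 4535155)*(-1329267 - 3152951) = (-199749/((-7 + √2*(I*√1121)) + √(184 - 1123868)) - 4535155)*(-4482218) = (-199749/((-7 + I*√2242) + √(-1123684)) - 4535155)*(-4482218) = (-199749/((-7 + I*√2242) + 2*I*√280921) - 4535155)*(-4482218) = (-199749/(-7 + I*√2242 + 2*I*√280921) - 4535155)*(-4482218) = (-4535155 - 199749/(-7 + I*√2242 + 2*I*√280921))*(-4482218) = 20327553373790 + 895318563282/(-7 + I*√2242 + 2*I*√280921)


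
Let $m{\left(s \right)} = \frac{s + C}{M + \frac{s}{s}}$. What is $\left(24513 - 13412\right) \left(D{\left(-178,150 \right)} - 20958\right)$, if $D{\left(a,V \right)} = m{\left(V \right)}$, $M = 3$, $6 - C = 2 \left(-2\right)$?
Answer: $-232210718$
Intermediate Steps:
$C = 10$ ($C = 6 - 2 \left(-2\right) = 6 - -4 = 6 + 4 = 10$)
$m{\left(s \right)} = \frac{5}{2} + \frac{s}{4}$ ($m{\left(s \right)} = \frac{s + 10}{3 + \frac{s}{s}} = \frac{10 + s}{3 + 1} = \frac{10 + s}{4} = \left(10 + s\right) \frac{1}{4} = \frac{5}{2} + \frac{s}{4}$)
$D{\left(a,V \right)} = \frac{5}{2} + \frac{V}{4}$
$\left(24513 - 13412\right) \left(D{\left(-178,150 \right)} - 20958\right) = \left(24513 - 13412\right) \left(\left(\frac{5}{2} + \frac{1}{4} \cdot 150\right) - 20958\right) = 11101 \left(\left(\frac{5}{2} + \frac{75}{2}\right) - 20958\right) = 11101 \left(40 - 20958\right) = 11101 \left(-20918\right) = -232210718$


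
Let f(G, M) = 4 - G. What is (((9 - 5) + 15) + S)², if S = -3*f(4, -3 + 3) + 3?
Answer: 484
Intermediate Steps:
S = 3 (S = -3*(4 - 1*4) + 3 = -3*(4 - 4) + 3 = -3*0 + 3 = 0 + 3 = 3)
(((9 - 5) + 15) + S)² = (((9 - 5) + 15) + 3)² = ((4 + 15) + 3)² = (19 + 3)² = 22² = 484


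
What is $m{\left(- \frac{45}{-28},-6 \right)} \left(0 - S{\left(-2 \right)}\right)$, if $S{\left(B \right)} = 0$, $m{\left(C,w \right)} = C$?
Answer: $0$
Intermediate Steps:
$m{\left(- \frac{45}{-28},-6 \right)} \left(0 - S{\left(-2 \right)}\right) = - \frac{45}{-28} \left(0 - 0\right) = \left(-45\right) \left(- \frac{1}{28}\right) \left(0 + 0\right) = \frac{45}{28} \cdot 0 = 0$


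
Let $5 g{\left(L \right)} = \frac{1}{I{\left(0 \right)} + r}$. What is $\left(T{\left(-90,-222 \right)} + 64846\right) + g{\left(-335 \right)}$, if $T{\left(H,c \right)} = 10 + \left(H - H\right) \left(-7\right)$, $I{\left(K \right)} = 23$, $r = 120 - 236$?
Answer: $\frac{30158039}{465} \approx 64856.0$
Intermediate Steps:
$r = -116$
$g{\left(L \right)} = - \frac{1}{465}$ ($g{\left(L \right)} = \frac{1}{5 \left(23 - 116\right)} = \frac{1}{5 \left(-93\right)} = \frac{1}{5} \left(- \frac{1}{93}\right) = - \frac{1}{465}$)
$T{\left(H,c \right)} = 10$ ($T{\left(H,c \right)} = 10 + 0 \left(-7\right) = 10 + 0 = 10$)
$\left(T{\left(-90,-222 \right)} + 64846\right) + g{\left(-335 \right)} = \left(10 + 64846\right) - \frac{1}{465} = 64856 - \frac{1}{465} = \frac{30158039}{465}$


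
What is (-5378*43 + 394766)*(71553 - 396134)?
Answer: -53072888472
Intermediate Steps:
(-5378*43 + 394766)*(71553 - 396134) = (-231254 + 394766)*(-324581) = 163512*(-324581) = -53072888472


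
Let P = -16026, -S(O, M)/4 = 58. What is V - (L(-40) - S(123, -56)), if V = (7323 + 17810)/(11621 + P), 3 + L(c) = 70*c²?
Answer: -494393878/4405 ≈ -1.1223e+5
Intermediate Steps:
S(O, M) = -232 (S(O, M) = -4*58 = -232)
L(c) = -3 + 70*c²
V = -25133/4405 (V = (7323 + 17810)/(11621 - 16026) = 25133/(-4405) = 25133*(-1/4405) = -25133/4405 ≈ -5.7056)
V - (L(-40) - S(123, -56)) = -25133/4405 - ((-3 + 70*(-40)²) - 1*(-232)) = -25133/4405 - ((-3 + 70*1600) + 232) = -25133/4405 - ((-3 + 112000) + 232) = -25133/4405 - (111997 + 232) = -25133/4405 - 1*112229 = -25133/4405 - 112229 = -494393878/4405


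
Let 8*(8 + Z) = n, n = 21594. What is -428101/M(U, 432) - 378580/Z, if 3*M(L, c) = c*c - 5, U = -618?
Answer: -59285281175/401790707 ≈ -147.55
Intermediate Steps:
M(L, c) = -5/3 + c²/3 (M(L, c) = (c*c - 5)/3 = (c² - 5)/3 = (-5 + c²)/3 = -5/3 + c²/3)
Z = 10765/4 (Z = -8 + (⅛)*21594 = -8 + 10797/4 = 10765/4 ≈ 2691.3)
-428101/M(U, 432) - 378580/Z = -428101/(-5/3 + (⅓)*432²) - 378580/10765/4 = -428101/(-5/3 + (⅓)*186624) - 378580*4/10765 = -428101/(-5/3 + 62208) - 302864/2153 = -428101/186619/3 - 302864/2153 = -428101*3/186619 - 302864/2153 = -1284303/186619 - 302864/2153 = -59285281175/401790707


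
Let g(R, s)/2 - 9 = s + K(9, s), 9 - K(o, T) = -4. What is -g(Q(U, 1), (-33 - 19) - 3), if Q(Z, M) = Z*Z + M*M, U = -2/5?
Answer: 66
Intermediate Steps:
U = -⅖ (U = -2*⅕ = -⅖ ≈ -0.40000)
K(o, T) = 13 (K(o, T) = 9 - 1*(-4) = 9 + 4 = 13)
Q(Z, M) = M² + Z² (Q(Z, M) = Z² + M² = M² + Z²)
g(R, s) = 44 + 2*s (g(R, s) = 18 + 2*(s + 13) = 18 + 2*(13 + s) = 18 + (26 + 2*s) = 44 + 2*s)
-g(Q(U, 1), (-33 - 19) - 3) = -(44 + 2*((-33 - 19) - 3)) = -(44 + 2*(-52 - 3)) = -(44 + 2*(-55)) = -(44 - 110) = -1*(-66) = 66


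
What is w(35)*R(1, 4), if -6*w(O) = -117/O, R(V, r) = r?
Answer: 78/35 ≈ 2.2286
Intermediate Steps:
w(O) = 39/(2*O) (w(O) = -(-39)/(2*O) = 39/(2*O))
w(35)*R(1, 4) = ((39/2)/35)*4 = ((39/2)*(1/35))*4 = (39/70)*4 = 78/35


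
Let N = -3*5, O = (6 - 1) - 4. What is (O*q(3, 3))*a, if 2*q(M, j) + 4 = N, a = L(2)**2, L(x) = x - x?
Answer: 0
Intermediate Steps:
L(x) = 0
O = 1 (O = 5 - 4 = 1)
N = -15
a = 0 (a = 0**2 = 0)
q(M, j) = -19/2 (q(M, j) = -2 + (1/2)*(-15) = -2 - 15/2 = -19/2)
(O*q(3, 3))*a = (1*(-19/2))*0 = -19/2*0 = 0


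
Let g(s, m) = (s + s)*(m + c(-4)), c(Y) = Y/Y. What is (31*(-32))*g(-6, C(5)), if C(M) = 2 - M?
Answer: -23808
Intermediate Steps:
c(Y) = 1
g(s, m) = 2*s*(1 + m) (g(s, m) = (s + s)*(m + 1) = (2*s)*(1 + m) = 2*s*(1 + m))
(31*(-32))*g(-6, C(5)) = (31*(-32))*(2*(-6)*(1 + (2 - 1*5))) = -1984*(-6)*(1 + (2 - 5)) = -1984*(-6)*(1 - 3) = -1984*(-6)*(-2) = -992*24 = -23808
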